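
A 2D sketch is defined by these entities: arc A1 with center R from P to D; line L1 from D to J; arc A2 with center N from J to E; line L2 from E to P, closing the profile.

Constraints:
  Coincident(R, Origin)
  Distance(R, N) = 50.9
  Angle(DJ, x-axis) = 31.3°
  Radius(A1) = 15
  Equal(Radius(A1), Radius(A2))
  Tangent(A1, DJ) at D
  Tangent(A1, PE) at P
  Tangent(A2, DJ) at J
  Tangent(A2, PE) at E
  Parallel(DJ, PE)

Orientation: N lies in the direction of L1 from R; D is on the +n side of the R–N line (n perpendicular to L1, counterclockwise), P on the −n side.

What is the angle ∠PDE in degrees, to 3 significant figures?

59.5°

The slot axis is L1's direction at 31.3°, so u = (cos 31.3°, sin 31.3°) = (0.854, 0.520) and n = (−sin 31.3°, cos 31.3°) = (-0.520, 0.854). R is at the origin and N lies 50.9 along u from R, so N = 50.9·u = (43.5, 26.4). Tangency of A1 to both parallel lines with radius 15.0 puts D and P at R ± 15.0·n: D = (-7.79, 12.8), P = (7.79, -12.8). Equal radii place J and E the same way about N: J = N + 15.0·n = (35.7, 39.3), E = N − 15.0·n = (51.3, 13.6). Then cos ∠PDE = DP·DE / (|DP||DE|), giving 59.5°.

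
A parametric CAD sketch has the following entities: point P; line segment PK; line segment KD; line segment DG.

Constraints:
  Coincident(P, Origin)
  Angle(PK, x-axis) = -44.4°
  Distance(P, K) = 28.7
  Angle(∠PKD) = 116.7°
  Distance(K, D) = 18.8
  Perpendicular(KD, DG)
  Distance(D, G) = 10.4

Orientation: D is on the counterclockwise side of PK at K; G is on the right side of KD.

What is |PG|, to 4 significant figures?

47.99

∠PKD = 116.7°, so KD runs at -44.4° + (180° − 116.7°) = 18.90° from the x-axis; with |KD| = 18.8, D = K + 18.8·(cos 18.90°, sin 18.90°) = (38.29, -13.99). KD ⟂ DG; with |DG| = 10.4 on the right of KD, G = D + 10.4·(0.3239, -0.9461) = (41.66, -23.83). Then |PG| = |G − P| = 47.99.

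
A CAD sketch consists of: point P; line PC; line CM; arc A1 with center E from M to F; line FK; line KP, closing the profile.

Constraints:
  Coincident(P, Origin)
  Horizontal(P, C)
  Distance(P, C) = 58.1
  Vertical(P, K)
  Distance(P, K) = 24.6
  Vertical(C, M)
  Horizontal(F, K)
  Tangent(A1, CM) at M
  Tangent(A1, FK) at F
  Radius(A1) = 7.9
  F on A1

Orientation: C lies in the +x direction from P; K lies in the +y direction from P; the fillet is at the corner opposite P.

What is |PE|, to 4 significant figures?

52.90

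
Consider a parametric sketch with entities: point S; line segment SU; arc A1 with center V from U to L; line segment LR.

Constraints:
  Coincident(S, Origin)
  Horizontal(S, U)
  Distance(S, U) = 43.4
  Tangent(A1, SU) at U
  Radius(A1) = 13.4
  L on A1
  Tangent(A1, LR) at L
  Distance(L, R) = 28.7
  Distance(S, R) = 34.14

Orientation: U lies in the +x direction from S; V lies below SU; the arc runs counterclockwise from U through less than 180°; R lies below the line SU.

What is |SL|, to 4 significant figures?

32.78

S is at the origin; SU is horizontal with |SU| = 43.4 and U on the +x side, so U = (43.40, 0.000). Tangency of A1 to SU means the radius VU is perpendicular to SU, so V = U + (0, -13.4) = (43.40, -13.40). Since VL ⟂ LR (tangency), |VR| = √(13.4² + 28.7²) = 31.67 regardless of where L sits on A1. So R lies on both circle(S, 34.14) and circle(V, 31.67); the below-SU intersection is R = (16.39, -29.95). L is the foot of the tangent from R: L = (32.22, -6.009).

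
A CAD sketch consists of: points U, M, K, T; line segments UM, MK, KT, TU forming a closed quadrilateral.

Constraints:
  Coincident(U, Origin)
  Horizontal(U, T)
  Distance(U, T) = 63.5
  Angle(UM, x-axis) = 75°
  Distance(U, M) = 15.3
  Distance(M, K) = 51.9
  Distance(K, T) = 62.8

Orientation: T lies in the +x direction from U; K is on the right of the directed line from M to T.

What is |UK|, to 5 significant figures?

38.475

U is at the origin; U and T share the same y with |UT| = 63.5 and T in +x, so T = (63.5, 0). UM runs at 75.0° with |UM| = 15.3, so M = (3.9599, 14.779). K is determined by |MK| = 51.9 and |KT| = 62.8 together: it lies at the intersection of circle(M, 51.9) and circle(T, 62.8). With |MT| = 61.347, the foot of the radical line on MT is 20.484 from M and the perpendicular offset is √(51.9² − 20.484²) = 47.687. Taking the right-of-MT solution: K = (12.352, -36.438).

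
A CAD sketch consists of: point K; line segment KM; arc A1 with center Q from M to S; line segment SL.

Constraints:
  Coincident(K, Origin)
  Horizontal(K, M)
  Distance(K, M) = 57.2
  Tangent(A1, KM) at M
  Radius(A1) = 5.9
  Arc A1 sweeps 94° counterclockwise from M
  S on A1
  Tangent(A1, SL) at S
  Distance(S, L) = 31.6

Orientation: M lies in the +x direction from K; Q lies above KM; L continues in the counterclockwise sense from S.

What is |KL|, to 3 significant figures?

71.7

On A1, M sits at bearing -90° from Q; a 94° counterclockwise sweep puts S at bearing 4°, so S = Q + 5.9·(cos 4°, sin 4°) = (63.1, 6.31). The tangent condition forces QS to be normal to SL, so SL runs along (−sin 4°, cos 4°); with |SL| = 31.6, L = (60.9, 37.8). Then |KL| = |L − K| = 71.7.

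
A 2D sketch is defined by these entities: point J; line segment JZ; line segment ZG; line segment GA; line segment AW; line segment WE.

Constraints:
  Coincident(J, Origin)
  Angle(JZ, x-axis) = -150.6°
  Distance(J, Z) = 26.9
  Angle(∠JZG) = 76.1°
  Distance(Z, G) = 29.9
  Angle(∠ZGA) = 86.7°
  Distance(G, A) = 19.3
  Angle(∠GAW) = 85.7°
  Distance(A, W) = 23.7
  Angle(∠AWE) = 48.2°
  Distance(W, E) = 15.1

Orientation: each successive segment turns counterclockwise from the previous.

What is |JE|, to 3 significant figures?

22.3

J is at the origin; JZ runs at -150.6° with length 26.9, so Z = (-23.4, -13.2). ∠JZG = 76.1° gives ZG at -46.7° from the x-axis; with |ZG| = 29.9, G = (-2.93, -35.0). ∠ZGA = 86.7° gives GA at 46.6° from the x-axis; with |GA| = 19.3, A = (10.3, -20.9). ∠GAW = 85.7° gives AW at 141° from the x-axis; with |AW| = 23.7, W = (-8.06, -6.00). ∠AWE = 48.2° gives WE at -87.3° from the x-axis; with |WE| = 15.1, E = (-7.35, -21.1). Then |JE| = |E − J| = 22.3.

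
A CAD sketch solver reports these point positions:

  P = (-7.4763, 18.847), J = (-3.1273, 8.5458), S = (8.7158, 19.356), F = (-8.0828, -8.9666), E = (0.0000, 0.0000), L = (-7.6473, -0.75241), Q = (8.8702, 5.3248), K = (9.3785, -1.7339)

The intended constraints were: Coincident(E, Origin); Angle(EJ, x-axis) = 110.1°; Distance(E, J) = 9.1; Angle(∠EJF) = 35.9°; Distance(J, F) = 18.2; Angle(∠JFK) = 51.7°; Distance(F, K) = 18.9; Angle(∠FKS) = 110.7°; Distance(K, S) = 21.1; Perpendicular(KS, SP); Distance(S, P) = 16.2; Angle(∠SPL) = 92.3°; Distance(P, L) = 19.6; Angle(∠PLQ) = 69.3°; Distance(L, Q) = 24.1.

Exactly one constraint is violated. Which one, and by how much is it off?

Distance(L, Q) = 24.1 — off by 6.50.

E = (0.00, 0.00) ✓; EJ at 110.1° ✓; |EJ| = 9.100 ✓; ∠EJF = 35.90° ✓; |JF| = 18.20 ✓; ∠JFK = 51.70° ✓; |FK| = 18.90 ✓; ∠FKS = 110.7° ✓; |KS| = 21.10 ✓; ∠(KS, SP) = 90.00° ✓; |SP| = 16.20 ✓; ∠SPL = 92.30° ✓; |PL| = 19.60 ✓; ∠PLQ = 69.30° ✓; |LQ| = 17.60 ✗.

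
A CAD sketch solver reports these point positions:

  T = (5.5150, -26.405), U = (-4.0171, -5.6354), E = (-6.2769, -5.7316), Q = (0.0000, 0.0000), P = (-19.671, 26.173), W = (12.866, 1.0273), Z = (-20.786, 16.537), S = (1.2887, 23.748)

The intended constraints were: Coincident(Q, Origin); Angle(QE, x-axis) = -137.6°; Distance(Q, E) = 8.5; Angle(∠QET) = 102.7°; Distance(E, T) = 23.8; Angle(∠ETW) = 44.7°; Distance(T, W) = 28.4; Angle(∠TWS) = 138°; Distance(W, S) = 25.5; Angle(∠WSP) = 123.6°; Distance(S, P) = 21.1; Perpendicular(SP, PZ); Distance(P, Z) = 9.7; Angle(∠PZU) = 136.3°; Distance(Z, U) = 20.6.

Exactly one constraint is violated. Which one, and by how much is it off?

Distance(Z, U) = 20.6 — off by 7.20.

Q = (0.00, 0.00) ✓; QE at -137.6° ✓; |QE| = 8.500 ✓; ∠QET = 102.7° ✓; |ET| = 23.80 ✓; ∠ETW = 44.70° ✓; |TW| = 28.40 ✓; ∠TWS = 138.0° ✓; |WS| = 25.50 ✓; ∠WSP = 123.6° ✓; |SP| = 21.10 ✓; ∠(SP, PZ) = 90.00° ✓; |PZ| = 9.700 ✓; ∠PZU = 136.3° ✓; |ZU| = 27.80 ✗.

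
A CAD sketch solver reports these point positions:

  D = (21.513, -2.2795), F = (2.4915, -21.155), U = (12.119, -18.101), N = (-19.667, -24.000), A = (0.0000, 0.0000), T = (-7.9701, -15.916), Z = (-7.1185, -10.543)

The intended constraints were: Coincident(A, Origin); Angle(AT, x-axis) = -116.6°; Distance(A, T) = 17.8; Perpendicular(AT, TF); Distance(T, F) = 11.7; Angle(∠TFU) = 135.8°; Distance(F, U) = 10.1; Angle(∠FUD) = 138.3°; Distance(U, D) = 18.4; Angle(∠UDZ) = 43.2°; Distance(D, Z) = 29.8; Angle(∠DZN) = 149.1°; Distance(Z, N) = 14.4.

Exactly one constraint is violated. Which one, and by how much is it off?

Distance(Z, N) = 14.4 — off by 4.00.

A = (0.00, 0.00) ✓; AT at -116.6° ✓; |AT| = 17.80 ✓; ∠(AT, TF) = 90.00° ✓; |TF| = 11.70 ✓; ∠TFU = 135.8° ✓; |FU| = 10.10 ✓; ∠FUD = 138.3° ✓; |UD| = 18.40 ✓; ∠UDZ = 43.20° ✓; |DZ| = 29.80 ✓; ∠DZN = 149.1° ✓; |ZN| = 18.40 ✗.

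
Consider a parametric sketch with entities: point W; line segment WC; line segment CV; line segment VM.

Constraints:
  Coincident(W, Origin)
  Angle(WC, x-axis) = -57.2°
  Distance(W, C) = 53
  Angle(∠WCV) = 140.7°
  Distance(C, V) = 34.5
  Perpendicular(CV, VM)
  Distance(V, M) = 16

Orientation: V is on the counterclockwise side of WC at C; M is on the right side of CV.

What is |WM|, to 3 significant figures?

90.3

∠WCV = 140.7°, so CV runs at -57.2° + (180° − 140.7°) = -17.9° from the x-axis; with |CV| = 34.5, V = C + 34.5·(cos -17.9°, sin -17.9°) = (61.5, -55.2). The perpendicularity gives VM at right angles to CV; with |VM| = 16.0 on the right of CV, M = V + 16.0·(-0.307, -0.952) = (56.6, -70.4). Then |WM| = |M − W| = 90.3.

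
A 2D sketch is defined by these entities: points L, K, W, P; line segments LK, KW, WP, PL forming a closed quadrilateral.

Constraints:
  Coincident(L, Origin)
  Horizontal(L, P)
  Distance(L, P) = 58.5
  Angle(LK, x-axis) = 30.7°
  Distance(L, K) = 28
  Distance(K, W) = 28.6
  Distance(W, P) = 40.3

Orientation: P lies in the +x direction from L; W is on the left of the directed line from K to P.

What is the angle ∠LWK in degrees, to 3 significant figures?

10.3°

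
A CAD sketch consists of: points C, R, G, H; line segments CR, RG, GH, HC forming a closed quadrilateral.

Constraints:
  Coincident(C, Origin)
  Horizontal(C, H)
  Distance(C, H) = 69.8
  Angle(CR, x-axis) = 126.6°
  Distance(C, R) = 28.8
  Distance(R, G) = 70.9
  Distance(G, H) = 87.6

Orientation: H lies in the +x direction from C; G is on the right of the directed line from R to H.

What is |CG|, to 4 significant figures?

46.82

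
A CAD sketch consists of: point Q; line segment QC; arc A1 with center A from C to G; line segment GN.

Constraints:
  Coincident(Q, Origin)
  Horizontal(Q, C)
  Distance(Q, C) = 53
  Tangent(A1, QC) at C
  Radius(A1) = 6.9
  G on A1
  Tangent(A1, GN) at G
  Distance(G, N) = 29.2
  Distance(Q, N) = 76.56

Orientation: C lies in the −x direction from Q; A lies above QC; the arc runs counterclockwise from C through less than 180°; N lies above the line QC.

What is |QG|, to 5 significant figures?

49.738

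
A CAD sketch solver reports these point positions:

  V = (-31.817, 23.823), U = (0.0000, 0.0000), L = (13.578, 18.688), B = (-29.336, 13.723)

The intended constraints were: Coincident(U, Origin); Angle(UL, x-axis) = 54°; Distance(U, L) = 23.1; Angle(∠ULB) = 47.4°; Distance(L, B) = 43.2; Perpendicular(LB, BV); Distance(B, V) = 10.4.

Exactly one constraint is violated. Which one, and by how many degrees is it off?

Perpendicular(LB, BV) — off by 7.20°.

U = (0.00, 0.00) ✓; UL at 54.00° ✓; |UL| = 23.10 ✓; ∠ULB = 47.40° ✓; |LB| = 43.20 ✓; ∠(LB, BV) = 82.80° ✗; |BV| = 10.40 ✓.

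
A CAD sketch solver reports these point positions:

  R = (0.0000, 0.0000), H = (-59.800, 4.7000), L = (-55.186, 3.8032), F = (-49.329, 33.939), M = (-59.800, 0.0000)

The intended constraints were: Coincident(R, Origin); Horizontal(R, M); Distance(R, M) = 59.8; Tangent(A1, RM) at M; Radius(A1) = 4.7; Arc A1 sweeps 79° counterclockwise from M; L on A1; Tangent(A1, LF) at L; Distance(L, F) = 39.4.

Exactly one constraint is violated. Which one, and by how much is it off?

Distance(L, F) = 39.4 — off by 8.70.

R = (0.00, 0.00) ✓; R.y = 0.00, M.y = 0.00 ✓; |RM| = 59.80 ✓; ∠(HM, MR) = 90.00° ✓; |HM| = 4.700 ✓; bearing(H→L) − bearing(H→M) = 79.00° ✓; |HL| = 4.700 ✓; ∠(HL, LF) = 90.00° ✓; |LF| = 30.70 ✗.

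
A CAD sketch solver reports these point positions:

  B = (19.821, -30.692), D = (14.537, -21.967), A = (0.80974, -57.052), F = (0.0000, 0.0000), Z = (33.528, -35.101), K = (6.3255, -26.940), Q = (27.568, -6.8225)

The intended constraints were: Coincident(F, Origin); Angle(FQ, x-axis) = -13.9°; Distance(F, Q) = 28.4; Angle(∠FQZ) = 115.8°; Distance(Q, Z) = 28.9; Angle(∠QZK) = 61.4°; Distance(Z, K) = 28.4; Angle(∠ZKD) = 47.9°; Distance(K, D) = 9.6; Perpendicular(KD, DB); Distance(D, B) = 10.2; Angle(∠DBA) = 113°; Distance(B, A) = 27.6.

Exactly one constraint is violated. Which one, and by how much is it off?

Distance(B, A) = 27.6 — off by 4.90.

F = (0.00, 0.00) ✓; FQ at -13.90° ✓; |FQ| = 28.40 ✓; ∠FQZ = 115.8° ✓; |QZ| = 28.90 ✓; ∠QZK = 61.40° ✓; |ZK| = 28.40 ✓; ∠ZKD = 47.90° ✓; |KD| = 9.600 ✓; ∠(KD, DB) = 90.00° ✓; |DB| = 10.20 ✓; ∠DBA = 113.0° ✓; |BA| = 32.50 ✗.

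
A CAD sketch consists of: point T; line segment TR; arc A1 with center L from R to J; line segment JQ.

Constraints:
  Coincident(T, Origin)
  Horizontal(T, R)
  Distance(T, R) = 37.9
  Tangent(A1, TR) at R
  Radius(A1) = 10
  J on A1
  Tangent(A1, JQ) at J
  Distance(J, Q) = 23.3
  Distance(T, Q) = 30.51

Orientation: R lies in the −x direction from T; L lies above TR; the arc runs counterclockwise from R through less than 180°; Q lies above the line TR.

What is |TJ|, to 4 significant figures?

29.69

Checks: |LJ| = 10.00 ✓; ∠(LJ, JQ) = 90.00° ✓; |JQ| = 23.30 ✓; |TQ| = 30.51 ✓.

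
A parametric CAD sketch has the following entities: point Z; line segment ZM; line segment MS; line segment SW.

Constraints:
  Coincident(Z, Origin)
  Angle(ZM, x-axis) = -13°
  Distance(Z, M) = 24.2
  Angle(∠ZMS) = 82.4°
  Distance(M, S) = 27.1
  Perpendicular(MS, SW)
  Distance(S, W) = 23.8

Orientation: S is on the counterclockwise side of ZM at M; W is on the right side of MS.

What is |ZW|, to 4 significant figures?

53.43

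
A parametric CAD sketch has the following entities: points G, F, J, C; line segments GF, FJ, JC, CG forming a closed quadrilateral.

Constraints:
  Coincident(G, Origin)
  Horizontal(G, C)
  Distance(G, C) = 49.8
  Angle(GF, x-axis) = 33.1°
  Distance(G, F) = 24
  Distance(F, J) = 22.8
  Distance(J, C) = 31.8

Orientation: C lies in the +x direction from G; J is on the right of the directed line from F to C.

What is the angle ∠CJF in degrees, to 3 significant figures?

70.8°

G is at the origin; GC is horizontal with |GC| = 49.8 and C in +x, so C = (49.8, 0). GF runs at 33.1° with |GF| = 24.0, so F = (20.1, 13.1). J is determined by |FJ| = 22.8 and |JC| = 31.8 together: it lies at the intersection of circle(F, 22.8) and circle(C, 31.8). With |FC| = 32.5, the foot of the radical line on FC is 8.66 from F and the perpendicular offset is √(22.8² − 8.66²) = 21.1. Taking the right-of-FC solution: J = (19.5, -9.69).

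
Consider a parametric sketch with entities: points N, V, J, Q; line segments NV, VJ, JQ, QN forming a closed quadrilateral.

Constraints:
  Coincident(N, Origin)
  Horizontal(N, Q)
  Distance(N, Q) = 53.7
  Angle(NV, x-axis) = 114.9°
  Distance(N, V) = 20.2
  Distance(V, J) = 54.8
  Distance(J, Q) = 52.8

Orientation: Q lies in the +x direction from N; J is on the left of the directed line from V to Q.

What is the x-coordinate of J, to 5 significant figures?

36.314

Checks: |VJ| = 54.80 ✓; |JQ| = 52.80 ✓.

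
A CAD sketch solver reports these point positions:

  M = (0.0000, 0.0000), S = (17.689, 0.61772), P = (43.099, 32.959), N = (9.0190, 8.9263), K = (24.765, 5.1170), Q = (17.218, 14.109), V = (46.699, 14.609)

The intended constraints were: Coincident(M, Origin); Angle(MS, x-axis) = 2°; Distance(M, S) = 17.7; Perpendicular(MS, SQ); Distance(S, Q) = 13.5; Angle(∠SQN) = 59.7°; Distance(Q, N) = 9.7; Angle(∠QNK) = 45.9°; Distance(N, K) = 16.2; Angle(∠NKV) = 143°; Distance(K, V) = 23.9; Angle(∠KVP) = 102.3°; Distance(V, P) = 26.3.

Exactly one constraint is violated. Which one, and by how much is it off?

Distance(V, P) = 26.3 — off by 7.60.

M = (0.00, 0.00) ✓; MS at 2.000° ✓; |MS| = 17.70 ✓; ∠(MS, SQ) = 90.00° ✓; |SQ| = 13.50 ✓; ∠SQN = 59.70° ✓; |QN| = 9.700 ✓; ∠QNK = 45.90° ✓; |NK| = 16.20 ✓; ∠NKV = 143.0° ✓; |KV| = 23.90 ✓; ∠KVP = 102.3° ✓; |VP| = 18.70 ✗.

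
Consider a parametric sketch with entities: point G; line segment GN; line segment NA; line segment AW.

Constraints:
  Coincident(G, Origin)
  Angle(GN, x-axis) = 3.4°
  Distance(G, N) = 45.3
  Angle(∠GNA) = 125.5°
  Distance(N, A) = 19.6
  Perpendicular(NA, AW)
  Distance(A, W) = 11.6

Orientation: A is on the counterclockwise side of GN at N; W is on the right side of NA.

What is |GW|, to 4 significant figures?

66.77

∠GNA = 125.5°, so NA runs at 3.4° + (180° − 125.5°) = 57.90° from the x-axis; with |NA| = 19.6, A = N + 19.6·(cos 57.90°, sin 57.90°) = (55.64, 19.29). NA ⟂ AW; with |AW| = 11.6 on the right of NA, W = A + 11.6·(0.8471, -0.5314) = (65.46, 13.13). Then |GW| = |W − G| = 66.77.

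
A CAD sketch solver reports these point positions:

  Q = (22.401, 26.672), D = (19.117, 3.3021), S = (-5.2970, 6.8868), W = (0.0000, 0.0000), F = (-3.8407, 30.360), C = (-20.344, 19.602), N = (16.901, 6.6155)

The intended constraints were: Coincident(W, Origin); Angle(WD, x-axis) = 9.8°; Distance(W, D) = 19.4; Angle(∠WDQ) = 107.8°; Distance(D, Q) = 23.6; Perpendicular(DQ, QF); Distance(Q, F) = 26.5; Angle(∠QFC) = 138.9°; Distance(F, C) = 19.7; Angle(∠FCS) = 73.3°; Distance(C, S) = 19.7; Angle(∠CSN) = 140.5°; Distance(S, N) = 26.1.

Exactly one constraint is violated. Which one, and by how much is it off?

Distance(S, N) = 26.1 — off by 3.90.

W = (0.00, 0.00) ✓; WD at 9.800° ✓; |WD| = 19.40 ✓; ∠WDQ = 107.8° ✓; |DQ| = 23.60 ✓; ∠(DQ, QF) = 90.00° ✓; |QF| = 26.50 ✓; ∠QFC = 138.9° ✓; |FC| = 19.70 ✓; ∠FCS = 73.30° ✓; |CS| = 19.70 ✓; ∠CSN = 140.5° ✓; |SN| = 22.20 ✗.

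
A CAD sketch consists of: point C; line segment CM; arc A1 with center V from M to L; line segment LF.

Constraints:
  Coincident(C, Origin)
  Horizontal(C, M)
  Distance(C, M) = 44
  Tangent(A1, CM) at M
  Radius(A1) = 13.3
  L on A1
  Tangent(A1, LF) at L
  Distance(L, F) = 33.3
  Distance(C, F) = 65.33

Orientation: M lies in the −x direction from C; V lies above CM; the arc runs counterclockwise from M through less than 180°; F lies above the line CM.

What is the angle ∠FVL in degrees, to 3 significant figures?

68.2°

Checks: |VL| = 13.30 ✓; ∠(VL, LF) = 90.00° ✓; |LF| = 33.30 ✓; |CF| = 65.33 ✓.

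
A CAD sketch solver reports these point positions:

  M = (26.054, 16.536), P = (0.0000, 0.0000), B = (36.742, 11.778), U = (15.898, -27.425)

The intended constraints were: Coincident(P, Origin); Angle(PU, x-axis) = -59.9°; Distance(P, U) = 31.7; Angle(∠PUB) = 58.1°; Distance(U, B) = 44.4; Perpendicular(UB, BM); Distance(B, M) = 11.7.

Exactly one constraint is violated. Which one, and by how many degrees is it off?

Perpendicular(UB, BM) — off by 4.00°.

P = (0.00, 0.00) ✓; PU at -59.90° ✓; |PU| = 31.70 ✓; ∠PUB = 58.10° ✓; |UB| = 44.40 ✓; ∠(UB, BM) = 94.00° ✗; |BM| = 11.70 ✓.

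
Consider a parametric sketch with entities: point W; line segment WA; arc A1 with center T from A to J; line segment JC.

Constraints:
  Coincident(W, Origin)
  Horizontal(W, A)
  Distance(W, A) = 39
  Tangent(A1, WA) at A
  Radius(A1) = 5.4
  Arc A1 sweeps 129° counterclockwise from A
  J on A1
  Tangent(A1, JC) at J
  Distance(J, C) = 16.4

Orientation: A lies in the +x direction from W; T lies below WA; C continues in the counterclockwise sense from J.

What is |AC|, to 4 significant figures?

22.40

On A1, A sits at bearing 90° from T; a 129° counterclockwise sweep puts J at bearing 219°, so J = T + 5.4·(cos 219°, sin 219°) = (34.80, -8.798). The tangent condition forces TJ to be normal to JC, so JC runs along (−sin 219°, cos 219°); with |JC| = 16.4, C = (45.12, -21.54). Then |AC| = |C − A| = 22.40.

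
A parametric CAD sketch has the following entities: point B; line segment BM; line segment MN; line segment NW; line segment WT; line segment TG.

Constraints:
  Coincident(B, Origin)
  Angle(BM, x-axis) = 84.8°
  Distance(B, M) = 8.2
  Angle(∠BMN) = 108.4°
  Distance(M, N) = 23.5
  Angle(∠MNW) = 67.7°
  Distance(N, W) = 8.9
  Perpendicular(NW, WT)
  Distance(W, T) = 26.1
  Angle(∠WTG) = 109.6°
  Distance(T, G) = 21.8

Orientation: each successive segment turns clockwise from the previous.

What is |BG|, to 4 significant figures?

31.23

B is at the origin; BM runs at 84.8° with length 8.2, so M = (0.7432, 8.166). ∠BMN = 108.4° gives MN at 13.20° from the x-axis; with |MN| = 23.5, N = (23.62, 13.53). ∠MNW = 67.7° gives NW at -99.10° from the x-axis; with |NW| = 8.9, W = (22.21, 4.745). The perpendicularity gives WT at right angles to NW, so WT runs at 170.9°; with |WT| = 26.1, T = (-3.557, 8.872). ∠WTG = 109.6° gives TG at 100.5° from the x-axis; with |TG| = 21.8, G = (-7.530, 30.31). Then |BG| = |G − B| = 31.23.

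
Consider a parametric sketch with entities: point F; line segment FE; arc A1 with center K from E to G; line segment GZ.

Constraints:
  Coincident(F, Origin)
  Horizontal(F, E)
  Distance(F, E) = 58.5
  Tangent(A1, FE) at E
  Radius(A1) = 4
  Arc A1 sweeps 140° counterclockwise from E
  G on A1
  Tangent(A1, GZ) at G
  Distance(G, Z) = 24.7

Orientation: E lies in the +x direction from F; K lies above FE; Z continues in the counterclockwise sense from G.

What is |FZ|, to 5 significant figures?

47.989

F is at the origin; FE is horizontal with |FE| = 58.5 and E on the +x side, so E = (58.500, 0.0000). A1 meets FE tangentially, so KE is at right angles to FE, so K = E + (0, 4) = (58.500, 4.0000). On A1, E sits at bearing -90° from K; a 140° counterclockwise sweep puts G at bearing 50°, so G = K + 4.0·(cos 50°, sin 50°) = (61.071, 7.0642). A1 meets GZ tangentially, so KG is at right angles to GZ, so GZ runs along (−sin 50°, cos 50°); with |GZ| = 24.7, Z = (42.150, 22.941). Then |FZ| = |Z − F| = 47.989.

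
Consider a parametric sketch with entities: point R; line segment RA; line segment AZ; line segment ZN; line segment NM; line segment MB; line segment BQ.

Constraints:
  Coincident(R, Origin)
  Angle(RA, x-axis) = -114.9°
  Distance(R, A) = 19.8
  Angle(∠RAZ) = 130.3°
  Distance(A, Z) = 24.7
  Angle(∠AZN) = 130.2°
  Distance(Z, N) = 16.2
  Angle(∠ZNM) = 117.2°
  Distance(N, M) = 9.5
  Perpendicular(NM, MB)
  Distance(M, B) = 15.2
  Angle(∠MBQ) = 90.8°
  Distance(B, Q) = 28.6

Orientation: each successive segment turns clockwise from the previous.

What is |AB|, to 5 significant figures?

23.227

R is at the origin; RA runs at -114.9° with length 19.8, so A = (-8.3365, -17.959). ∠RAZ = 130.3° gives AZ at -164.60° from the x-axis; with |AZ| = 24.7, Z = (-32.150, -24.519). ∠AZN = 130.2° gives ZN at 145.60° from the x-axis; with |ZN| = 16.2, N = (-45.517, -15.366). ∠ZNM = 117.2° gives NM at 82.800° from the x-axis; with |NM| = 9.5, M = (-44.326, -5.9412). NM ⟂ MB, so MB runs at -7.2000°; with |MB| = 15.2, B = (-29.246, -7.8462). Then |AB| = |B − A| = 23.227.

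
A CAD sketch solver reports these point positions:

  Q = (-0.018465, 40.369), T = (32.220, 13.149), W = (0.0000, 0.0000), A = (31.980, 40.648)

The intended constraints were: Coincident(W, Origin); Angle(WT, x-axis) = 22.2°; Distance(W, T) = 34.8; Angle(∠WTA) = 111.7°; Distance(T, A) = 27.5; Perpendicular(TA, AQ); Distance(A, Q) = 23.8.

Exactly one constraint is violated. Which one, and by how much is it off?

Distance(A, Q) = 23.8 — off by 8.20.

W = (0.00, 0.00) ✓; WT at 22.20° ✓; |WT| = 34.80 ✓; ∠WTA = 111.7° ✓; |TA| = 27.50 ✓; ∠(TA, AQ) = 90.00° ✓; |AQ| = 32.00 ✗.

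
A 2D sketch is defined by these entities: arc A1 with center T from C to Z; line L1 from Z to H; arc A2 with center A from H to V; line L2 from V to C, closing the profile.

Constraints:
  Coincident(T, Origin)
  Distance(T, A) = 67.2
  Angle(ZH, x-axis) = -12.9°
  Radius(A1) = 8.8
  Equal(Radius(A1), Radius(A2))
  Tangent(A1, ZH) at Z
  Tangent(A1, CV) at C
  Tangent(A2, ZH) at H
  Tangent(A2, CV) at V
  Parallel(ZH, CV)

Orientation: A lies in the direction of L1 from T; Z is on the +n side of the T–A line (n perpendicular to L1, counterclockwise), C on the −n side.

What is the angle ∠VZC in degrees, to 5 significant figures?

75.324°

The slot axis is L1's direction at -12.9°, so u = (cos -12.9°, sin -12.9°) = (0.97476, -0.22325) and n = (−sin -12.9°, cos -12.9°) = (0.22325, 0.97476). T is at the origin and A lies 67.2 along u from T, so A = 67.2·u = (65.504, -15.002). Tangency of A1 to both parallel lines with radius 8.8 puts Z and C at T ± 8.8·n: Z = (1.9646, 8.5779), C = (-1.9646, -8.5779). Equal radii place H and V the same way about A: H = A + 8.8·n = (67.469, -6.4245), V = A − 8.8·n = (63.539, -23.580). Then cos ∠VZC = ZV·ZC / (|ZV||ZC|), giving 75.324°.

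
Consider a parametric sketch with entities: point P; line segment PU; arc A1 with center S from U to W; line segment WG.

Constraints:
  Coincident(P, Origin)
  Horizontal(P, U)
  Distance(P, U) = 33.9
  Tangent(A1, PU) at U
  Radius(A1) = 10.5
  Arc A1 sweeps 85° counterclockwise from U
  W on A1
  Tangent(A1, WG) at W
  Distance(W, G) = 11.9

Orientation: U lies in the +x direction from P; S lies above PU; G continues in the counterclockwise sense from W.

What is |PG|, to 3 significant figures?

50.2

P is at the origin; P and U share the same y with |PU| = 33.9 and U on the +x side, so U = (33.9, 0.00). A1 meets PU tangentially, so SU is at right angles to PU, so S = U + (0, 10.5) = (33.9, 10.5). On A1, U sits at bearing -90° from S; an 85° counterclockwise sweep puts W at bearing -5°, so W = S + 10.5·(cos -5°, sin -5°) = (44.4, 9.58). Tangency of A1 to WG means the radius SW is perpendicular to WG, so WG runs along (−sin -5°, cos -5°); with |WG| = 11.9, G = (45.4, 21.4). Then |PG| = |G − P| = 50.2.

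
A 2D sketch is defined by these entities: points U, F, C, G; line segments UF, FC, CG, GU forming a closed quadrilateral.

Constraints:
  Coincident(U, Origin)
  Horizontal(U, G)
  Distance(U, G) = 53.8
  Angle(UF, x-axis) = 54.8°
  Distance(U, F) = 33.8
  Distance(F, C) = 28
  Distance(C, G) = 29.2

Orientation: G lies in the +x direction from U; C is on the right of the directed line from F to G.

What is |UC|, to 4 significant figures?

24.60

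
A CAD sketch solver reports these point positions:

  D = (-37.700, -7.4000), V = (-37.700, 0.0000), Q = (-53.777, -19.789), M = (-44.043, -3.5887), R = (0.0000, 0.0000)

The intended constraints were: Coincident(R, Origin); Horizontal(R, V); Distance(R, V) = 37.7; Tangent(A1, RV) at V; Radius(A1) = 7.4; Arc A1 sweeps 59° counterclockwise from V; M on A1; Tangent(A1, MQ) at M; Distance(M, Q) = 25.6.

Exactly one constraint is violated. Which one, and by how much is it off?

Distance(M, Q) = 25.6 — off by 6.70.

R = (0.00, 0.00) ✓; R.y = 0.00, V.y = 0.00 ✓; |RV| = 37.70 ✓; ∠(DV, VR) = 90.00° ✓; |DV| = 7.400 ✓; bearing(D→M) − bearing(D→V) = 59.00° ✓; |DM| = 7.400 ✓; ∠(DM, MQ) = 90.00° ✓; |MQ| = 18.90 ✗.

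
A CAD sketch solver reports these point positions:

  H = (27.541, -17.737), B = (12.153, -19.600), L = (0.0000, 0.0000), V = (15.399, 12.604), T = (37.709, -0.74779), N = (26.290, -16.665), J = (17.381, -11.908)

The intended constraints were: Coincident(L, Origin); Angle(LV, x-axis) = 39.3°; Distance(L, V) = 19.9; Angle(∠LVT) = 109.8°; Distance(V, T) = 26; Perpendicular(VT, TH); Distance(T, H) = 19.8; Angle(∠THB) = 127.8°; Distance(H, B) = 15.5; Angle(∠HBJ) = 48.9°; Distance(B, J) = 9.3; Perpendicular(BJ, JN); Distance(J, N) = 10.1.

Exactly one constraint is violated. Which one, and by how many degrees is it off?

Perpendicular(BJ, JN) — off by 6.10°.

L = (0.00, 0.00) ✓; LV at 39.30° ✓; |LV| = 19.90 ✓; ∠LVT = 109.8° ✓; |VT| = 26.00 ✓; ∠(VT, TH) = 90.00° ✓; |TH| = 19.80 ✓; ∠THB = 127.8° ✓; |HB| = 15.50 ✓; ∠HBJ = 48.89° ✓; |BJ| = 9.300 ✓; ∠(BJ, JN) = 83.90° ✗; |JN| = 10.10 ✓.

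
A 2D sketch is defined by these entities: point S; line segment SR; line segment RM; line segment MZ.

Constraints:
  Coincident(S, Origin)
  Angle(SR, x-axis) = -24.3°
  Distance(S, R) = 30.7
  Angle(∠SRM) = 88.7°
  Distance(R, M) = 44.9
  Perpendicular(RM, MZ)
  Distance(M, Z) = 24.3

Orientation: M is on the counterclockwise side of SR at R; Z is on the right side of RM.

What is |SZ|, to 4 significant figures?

70.56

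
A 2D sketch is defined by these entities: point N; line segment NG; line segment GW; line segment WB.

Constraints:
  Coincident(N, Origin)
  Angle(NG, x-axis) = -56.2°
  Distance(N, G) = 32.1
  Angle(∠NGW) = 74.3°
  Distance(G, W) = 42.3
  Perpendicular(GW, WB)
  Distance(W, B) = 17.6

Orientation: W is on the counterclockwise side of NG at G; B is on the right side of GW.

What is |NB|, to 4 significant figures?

59.01

N is at the origin; NG runs at -56.2° with length 32.1, so G = 32.1·(cos -56.2°, sin -56.2°) = (17.86, -26.67). ∠NGW = 74.3°, so GW runs at -56.2° + (180° − 74.3°) = 49.50° from the x-axis; with |GW| = 42.3, W = G + 42.3·(cos 49.50°, sin 49.50°) = (45.33, 5.491). GW is perpendicular to WB; with |WB| = 17.6 on the right of GW, B = W + 17.6·(0.7604, -0.6494) = (58.71, -5.940). Then |NB| = |B − N| = 59.01.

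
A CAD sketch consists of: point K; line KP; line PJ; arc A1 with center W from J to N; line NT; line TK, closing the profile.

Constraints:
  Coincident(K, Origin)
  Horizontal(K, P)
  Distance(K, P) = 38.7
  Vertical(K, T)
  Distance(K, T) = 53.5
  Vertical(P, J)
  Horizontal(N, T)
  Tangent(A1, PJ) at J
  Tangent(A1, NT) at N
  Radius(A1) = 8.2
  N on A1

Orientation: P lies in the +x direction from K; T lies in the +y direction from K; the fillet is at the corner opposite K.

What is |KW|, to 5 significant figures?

54.611

K is at the origin; KP is horizontal with |KP| = 38.7 and P on the +x side, so P = (38.700, 0.0000). KT is vertical with |KT| = 53.5 and T on the +y side, so T = (0.0000, 53.500). The virtual corner opposite K is at (38.700, 53.500). Since A1 is tangent to PJ there, WJ ⟂ PJ and tangency of A1 to NT means the radius WN is perpendicular to NT, with radius 8.2, so the center W sits 8.2 in from both sides at W = (30.500, 45.300). Then |KW| = |W − K| = 54.611.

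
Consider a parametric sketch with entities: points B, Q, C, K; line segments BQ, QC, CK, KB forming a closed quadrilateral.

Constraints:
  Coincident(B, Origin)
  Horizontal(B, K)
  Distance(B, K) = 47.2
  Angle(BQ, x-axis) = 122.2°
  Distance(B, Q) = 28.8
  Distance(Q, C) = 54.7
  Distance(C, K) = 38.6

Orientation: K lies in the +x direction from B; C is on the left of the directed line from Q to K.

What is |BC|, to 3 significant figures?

53.2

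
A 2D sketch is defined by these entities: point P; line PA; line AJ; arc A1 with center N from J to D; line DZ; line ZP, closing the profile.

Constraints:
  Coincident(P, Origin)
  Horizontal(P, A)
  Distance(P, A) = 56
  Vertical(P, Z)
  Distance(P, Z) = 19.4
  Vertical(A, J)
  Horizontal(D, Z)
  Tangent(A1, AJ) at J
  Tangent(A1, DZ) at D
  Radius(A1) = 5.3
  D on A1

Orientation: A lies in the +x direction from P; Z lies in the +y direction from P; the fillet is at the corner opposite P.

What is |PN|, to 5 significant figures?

52.624

P and Z share the same x with |PZ| = 19.4 and Z on the +y side, so Z = (0.0000, 19.400). The virtual corner opposite P is at (56.000, 19.400). A1 meets AJ tangentially, so NJ is at right angles to AJ and since A1 is tangent to DZ there, ND ⟂ DZ, with radius 5.3, so the center N sits 5.3 in from both sides at N = (50.700, 14.100). Then |PN| = |N − P| = 52.624.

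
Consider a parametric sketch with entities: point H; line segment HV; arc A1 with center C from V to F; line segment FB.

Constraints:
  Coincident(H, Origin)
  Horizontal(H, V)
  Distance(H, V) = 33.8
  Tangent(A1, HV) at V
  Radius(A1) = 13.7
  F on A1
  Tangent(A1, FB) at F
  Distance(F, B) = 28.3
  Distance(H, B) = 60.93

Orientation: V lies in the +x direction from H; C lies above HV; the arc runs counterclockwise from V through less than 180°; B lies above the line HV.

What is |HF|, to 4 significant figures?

49.97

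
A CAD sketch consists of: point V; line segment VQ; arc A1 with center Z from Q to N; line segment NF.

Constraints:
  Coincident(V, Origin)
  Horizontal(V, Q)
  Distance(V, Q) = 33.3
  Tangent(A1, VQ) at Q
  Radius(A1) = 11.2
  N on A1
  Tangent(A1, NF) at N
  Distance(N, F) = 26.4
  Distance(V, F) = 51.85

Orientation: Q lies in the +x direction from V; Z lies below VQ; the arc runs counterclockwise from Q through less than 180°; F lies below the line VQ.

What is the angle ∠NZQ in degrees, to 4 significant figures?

112.7°

Checks: |ZN| = 11.20 ✓; ∠(ZN, NF) = 90.00° ✓; |NF| = 26.40 ✓; |VF| = 51.85 ✓.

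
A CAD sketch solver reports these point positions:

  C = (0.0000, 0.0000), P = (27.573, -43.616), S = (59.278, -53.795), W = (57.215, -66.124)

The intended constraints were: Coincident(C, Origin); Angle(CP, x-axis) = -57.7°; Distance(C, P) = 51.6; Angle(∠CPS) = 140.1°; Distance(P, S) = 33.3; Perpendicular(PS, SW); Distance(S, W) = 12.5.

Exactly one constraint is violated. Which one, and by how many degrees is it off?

Perpendicular(PS, SW) — off by 8.30°.

C = (0.00, 0.00) ✓; CP at -57.70° ✓; |CP| = 51.60 ✓; ∠CPS = 140.1° ✓; |PS| = 33.30 ✓; ∠(PS, SW) = 81.70° ✗; |SW| = 12.50 ✓.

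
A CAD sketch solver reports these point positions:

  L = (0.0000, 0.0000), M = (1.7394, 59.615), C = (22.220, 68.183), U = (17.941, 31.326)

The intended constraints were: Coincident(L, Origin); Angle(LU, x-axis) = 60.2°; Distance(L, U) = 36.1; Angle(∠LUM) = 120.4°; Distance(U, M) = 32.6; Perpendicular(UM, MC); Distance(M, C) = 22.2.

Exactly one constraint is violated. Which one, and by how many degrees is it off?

Perpendicular(UM, MC) — off by 7.10°.

L = (0.00, 0.00) ✓; LU at 60.20° ✓; |LU| = 36.10 ✓; ∠LUM = 120.4° ✓; |UM| = 32.60 ✓; ∠(UM, MC) = 97.10° ✗; |MC| = 22.20 ✓.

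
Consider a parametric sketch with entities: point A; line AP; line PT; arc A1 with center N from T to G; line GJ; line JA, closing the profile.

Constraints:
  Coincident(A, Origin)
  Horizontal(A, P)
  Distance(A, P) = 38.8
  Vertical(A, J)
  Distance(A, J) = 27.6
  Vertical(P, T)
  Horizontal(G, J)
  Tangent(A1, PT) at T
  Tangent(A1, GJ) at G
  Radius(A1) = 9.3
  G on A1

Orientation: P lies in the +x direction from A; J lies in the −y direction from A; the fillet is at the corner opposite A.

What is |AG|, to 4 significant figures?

40.40

A is at the origin; A and P share the same y with |AP| = 38.8 and P on the +x side, so P = (38.80, 0.000). AJ is vertical with |AJ| = 27.6 and J on the −y side, so J = (0.000, -27.60). The virtual corner opposite A is at (38.80, -27.60). A1 meets PT tangentially, so NT is at right angles to PT and since A1 is tangent to GJ there, NG ⟂ GJ, with radius 9.3, so the center N sits 9.3 in from both sides at N = (29.50, -18.30). That places the tangent points at T = (38.80, -18.30) on PT and G = (29.50, -27.60) on GJ. Then |AG| = |G − A| = 40.40.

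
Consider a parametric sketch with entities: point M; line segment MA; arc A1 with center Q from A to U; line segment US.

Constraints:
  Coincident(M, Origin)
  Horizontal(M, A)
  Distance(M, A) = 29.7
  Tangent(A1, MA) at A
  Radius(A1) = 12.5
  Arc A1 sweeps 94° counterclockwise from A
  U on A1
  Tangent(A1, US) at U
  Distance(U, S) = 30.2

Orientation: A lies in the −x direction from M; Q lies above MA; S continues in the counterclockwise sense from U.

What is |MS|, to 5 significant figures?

47.603

On A1, A sits at bearing -90° from Q; a 94° counterclockwise sweep puts U at bearing 4°, so U = Q + 12.5·(cos 4°, sin 4°) = (-17.230, 13.372). Since A1 is tangent to US there, QU ⟂ US, so US runs along (−sin 4°, cos 4°); with |US| = 30.2, S = (-19.337, 43.498). Then |MS| = |S − M| = 47.603.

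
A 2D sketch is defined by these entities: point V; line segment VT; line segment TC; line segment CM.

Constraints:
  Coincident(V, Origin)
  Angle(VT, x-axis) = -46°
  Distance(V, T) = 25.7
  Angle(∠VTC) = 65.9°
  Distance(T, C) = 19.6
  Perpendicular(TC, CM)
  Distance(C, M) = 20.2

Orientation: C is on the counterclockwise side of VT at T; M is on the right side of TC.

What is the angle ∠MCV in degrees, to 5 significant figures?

158.79°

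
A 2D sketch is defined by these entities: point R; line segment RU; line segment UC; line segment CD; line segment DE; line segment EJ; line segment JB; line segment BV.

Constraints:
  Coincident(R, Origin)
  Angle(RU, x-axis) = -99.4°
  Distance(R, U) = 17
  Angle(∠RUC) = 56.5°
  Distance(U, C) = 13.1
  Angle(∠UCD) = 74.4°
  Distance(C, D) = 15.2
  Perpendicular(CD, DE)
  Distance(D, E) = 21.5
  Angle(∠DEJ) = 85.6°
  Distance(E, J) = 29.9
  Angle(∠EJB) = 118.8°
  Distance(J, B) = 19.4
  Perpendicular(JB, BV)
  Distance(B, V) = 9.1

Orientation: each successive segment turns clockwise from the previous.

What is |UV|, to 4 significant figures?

23.22

R is at the origin; RU runs at -99.4° with length 17.0, so U = (-2.777, -16.77). ∠RUC = 56.5° gives UC at 137.1° from the x-axis; with |UC| = 13.1, C = (-12.37, -7.854). ∠UCD = 74.4° gives CD at 31.50° from the x-axis; with |CD| = 15.2, D = (0.5873, 0.08769). The perpendicularity gives DE at right angles to CD, so DE runs at -58.50°; with |DE| = 21.5, E = (11.82, -18.24). ∠DEJ = 85.6° gives EJ at -152.9° from the x-axis; with |EJ| = 29.9, J = (-14.80, -31.86). ∠EJB = 118.8° gives JB at 145.9° from the x-axis; with |JB| = 19.4, B = (-30.86, -20.99). JB ⟂ BV, so BV runs at 55.90°; with |BV| = 9.1, V = (-25.76, -13.45). Then |UV| = |V − U| = 23.22.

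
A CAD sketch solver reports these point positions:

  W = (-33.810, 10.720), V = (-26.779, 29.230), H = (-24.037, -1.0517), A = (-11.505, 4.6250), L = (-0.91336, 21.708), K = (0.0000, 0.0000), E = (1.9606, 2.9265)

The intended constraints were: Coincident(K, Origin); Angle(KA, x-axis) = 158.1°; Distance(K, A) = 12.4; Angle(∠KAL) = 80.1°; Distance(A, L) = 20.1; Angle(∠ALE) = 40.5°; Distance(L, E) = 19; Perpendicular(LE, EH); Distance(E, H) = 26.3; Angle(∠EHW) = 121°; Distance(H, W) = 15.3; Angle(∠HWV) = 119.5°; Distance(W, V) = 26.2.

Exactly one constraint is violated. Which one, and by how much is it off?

Distance(W, V) = 26.2 — off by 6.40.

K = (0.00, 0.00) ✓; KA at 158.1° ✓; |KA| = 12.40 ✓; ∠KAL = 80.10° ✓; |AL| = 20.10 ✓; ∠ALE = 40.50° ✓; |LE| = 19.00 ✓; ∠(LE, EH) = 90.00° ✓; |EH| = 26.30 ✓; ∠EHW = 121.0° ✓; |HW| = 15.30 ✓; ∠HWV = 119.5° ✓; |WV| = 19.80 ✗.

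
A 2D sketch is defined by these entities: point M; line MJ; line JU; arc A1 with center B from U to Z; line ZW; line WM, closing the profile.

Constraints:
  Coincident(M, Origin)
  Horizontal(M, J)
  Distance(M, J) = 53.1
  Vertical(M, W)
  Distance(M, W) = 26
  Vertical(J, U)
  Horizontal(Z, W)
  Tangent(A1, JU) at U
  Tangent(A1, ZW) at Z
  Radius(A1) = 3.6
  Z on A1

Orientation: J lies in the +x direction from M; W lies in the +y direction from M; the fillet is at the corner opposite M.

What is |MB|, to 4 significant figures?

54.33

M is at the origin; M and J share the same y with |MJ| = 53.1 and J on the +x side, so J = (53.10, 0.000). MW is vertical with |MW| = 26.0 and W on the +y side, so W = (0.000, 26.00). The virtual corner opposite M is at (53.10, 26.00). The tangent condition forces BU to be normal to JU and A1 meets ZW tangentially, so BZ is at right angles to ZW, with radius 3.6, so the center B sits 3.6 in from both sides at B = (49.50, 22.40). Then |MB| = |B − M| = 54.33.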